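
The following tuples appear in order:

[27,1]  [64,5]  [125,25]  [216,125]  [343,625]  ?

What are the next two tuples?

[512,3125], [729,15625]

First coordinate: perfect cubes: 3³, 4³, 5³, …; 27, 64, 125, 216, 343 → 512 → 729.
Second coordinate: ×5 each step, so 1, 5, 25, 125, 625 → 3125 → 15625.
So the next two tuples are [512,3125] and [729,15625].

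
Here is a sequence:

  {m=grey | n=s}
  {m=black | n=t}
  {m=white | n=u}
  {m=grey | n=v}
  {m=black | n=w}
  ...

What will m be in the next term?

M: repeats grey → black → white; grey, black, white, grey, black → white.

white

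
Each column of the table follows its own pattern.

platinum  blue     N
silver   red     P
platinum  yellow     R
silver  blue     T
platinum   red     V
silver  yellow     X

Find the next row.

Metal: alternates platinum ↔ silver, so platinum, silver, platinum, silver, platinum, silver → platinum.
Colour: repeats blue → red → yellow; blue, red, yellow, blue, red, yellow → blue.
For the letter, letters move forward 2 places in the alphabet: N, P, R, T, V, X → Z.
So the next row is platinum  blue  Z.

platinum  blue  Z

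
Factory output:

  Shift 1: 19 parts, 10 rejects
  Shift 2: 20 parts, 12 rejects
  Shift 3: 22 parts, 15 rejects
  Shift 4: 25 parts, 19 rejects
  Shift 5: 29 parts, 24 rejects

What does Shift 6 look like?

34 parts, 30 rejects

Parts: differences are 1, 2, 3, … (increasing by 1 each time), so 19, 20, 22, 25, 29 → 34.
For the rejects, differences are 2, 3, 4, … (increasing by 1 each time): 10, 12, 15, 19, 24 → 30.
So the next row is 34 parts, 30 rejects.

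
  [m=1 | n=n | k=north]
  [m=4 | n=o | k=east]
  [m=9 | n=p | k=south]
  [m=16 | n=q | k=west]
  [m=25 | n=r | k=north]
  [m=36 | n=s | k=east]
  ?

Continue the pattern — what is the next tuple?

[m=49 | n=t | k=south]

M goes 1, 4, 9, 16, 25, 36 → 49 (perfect squares: 1², 2², 3², …).
For the n, letters move forward 1 place in the alphabet: n, o, p, q, r, s → t.
K: repeats north → east → south → west; north, east, south, west, north, east → south.
So the next tuple is [m=49 | n=t | k=south].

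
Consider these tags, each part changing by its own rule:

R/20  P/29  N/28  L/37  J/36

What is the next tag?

Letter — letters move back 2 places in the alphabet: R, P, N, L, J → H.
Second component goes 20, 29, 28, 37, 36 → 45 (alternating steps +9, −1, +9, −1, …).
So the next tag is H/45.

H/45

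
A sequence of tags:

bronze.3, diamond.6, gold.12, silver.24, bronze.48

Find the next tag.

Rank: bronze, diamond, gold, silver, bronze → diamond (repeats bronze → diamond → gold → silver).
Second component goes 3, 6, 12, 24, 48 → 96 (×2 each step).
So the next tag is diamond.96.

diamond.96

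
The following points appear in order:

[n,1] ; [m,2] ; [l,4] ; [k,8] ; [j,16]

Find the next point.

[i,32]

Letter: n, m, l, k, j → i (letters move back 1 place in the alphabet).
Second value goes 1, 2, 4, 8, 16 → 32 (×2 each step).
So the next point is [i,32].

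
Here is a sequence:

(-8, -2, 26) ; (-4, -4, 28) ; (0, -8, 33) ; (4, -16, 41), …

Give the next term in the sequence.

First value — +4 each step: -8, -4, 0, 4 → 8.
For the second value, ×2 each step: -2, -4, -8, -16 → -32.
Third value: differences are 2, 5, 8, … (increasing by 3 each time), so 26, 28, 33, 41 → 52.
So the next term is (8, -32, 52).

(8, -32, 52)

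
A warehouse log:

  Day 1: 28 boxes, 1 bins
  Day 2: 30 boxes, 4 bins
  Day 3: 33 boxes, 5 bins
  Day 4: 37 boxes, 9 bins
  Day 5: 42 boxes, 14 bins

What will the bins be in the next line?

For the bins, each term is the sum of the two before it: 1, 4, 5, 9, 14 → 23.

23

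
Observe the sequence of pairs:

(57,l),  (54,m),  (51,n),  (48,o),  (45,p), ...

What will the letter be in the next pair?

Letter: l, m, n, o, p → q (letters move forward 1 place in the alphabet).

q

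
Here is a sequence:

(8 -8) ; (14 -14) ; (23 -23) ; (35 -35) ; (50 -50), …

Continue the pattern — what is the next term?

(68 -68)

First component: 8, 14, 23, 35, 50 → 68 (differences are 6, 9, 12, … (increasing by 3 each time)).
Second component: -8, -14, -23, -35, -50 → -68 (always the negative of the first component).
Putting it together: (68 -68).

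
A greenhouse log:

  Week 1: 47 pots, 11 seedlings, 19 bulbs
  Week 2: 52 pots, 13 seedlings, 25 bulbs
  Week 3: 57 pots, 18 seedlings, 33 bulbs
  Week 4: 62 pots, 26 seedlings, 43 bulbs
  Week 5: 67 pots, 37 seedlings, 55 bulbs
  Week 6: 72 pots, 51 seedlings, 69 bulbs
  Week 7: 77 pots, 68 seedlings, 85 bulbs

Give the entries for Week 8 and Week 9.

82 pots, 88 seedlings, 103 bulbs; 87 pots, 111 seedlings, 123 bulbs

Pots — +5 each step: 47, 52, 57, 62, 67, 72, 77 → 82 → 87.
Seedlings — differences are 2, 5, 8, … (increasing by 3 each time): 11, 13, 18, 26, 37, 51, 68 → 88 → 111.
Bulbs: differences are 6, 8, 10, … (increasing by 2 each time); 19, 25, 33, 43, 55, 69, 85 → 103 → 123.
So the next two rows are 82 pots, 88 seedlings, 103 bulbs and 87 pots, 111 seedlings, 123 bulbs.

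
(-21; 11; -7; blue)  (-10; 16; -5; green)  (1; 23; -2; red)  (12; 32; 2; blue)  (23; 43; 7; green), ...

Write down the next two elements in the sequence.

(34; 56; 13; red), (45; 71; 20; blue)

First coordinate: +11 each step, so -21, -10, 1, 12, 23 → 34 → 45.
Second coordinate: 11, 16, 23, 32, 43 → 56 → 71 (differences are 5, 7, 9, … (increasing by 2 each time)).
Third coordinate — differences are 2, 3, 4, … (increasing by 1 each time): -7, -5, -2, 2, 7 → 13 → 20.
Colour: repeats blue → green → red, so blue, green, red, blue, green → red → blue.
So the next two elements are (34; 56; 13; red) and (45; 71; 20; blue).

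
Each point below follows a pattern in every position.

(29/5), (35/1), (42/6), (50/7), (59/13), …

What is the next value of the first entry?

69

First entry — differences are 6, 7, 8, … (increasing by 1 each time): 29, 35, 42, 50, 59 → 69.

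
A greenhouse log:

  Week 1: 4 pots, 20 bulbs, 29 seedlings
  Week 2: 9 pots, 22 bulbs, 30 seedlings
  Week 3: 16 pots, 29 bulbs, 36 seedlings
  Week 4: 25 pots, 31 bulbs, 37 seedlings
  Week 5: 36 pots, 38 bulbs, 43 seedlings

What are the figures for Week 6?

49 pots, 40 bulbs, 44 seedlings

Pots: 4, 9, 16, 25, 36 → 49 (perfect squares: 2², 3², 4², …).
Bulbs: 20, 22, 29, 31, 38 → 40 (alternating steps +2, +7, +2, +7, …).
Seedlings: alternating steps +1, +6, +1, +6, …, so 29, 30, 36, 37, 43 → 44.
Putting it together: 49 pots, 40 bulbs, 44 seedlings.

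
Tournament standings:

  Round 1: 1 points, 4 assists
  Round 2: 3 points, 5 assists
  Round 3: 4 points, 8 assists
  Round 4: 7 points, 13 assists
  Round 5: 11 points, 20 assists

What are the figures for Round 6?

Points: each term is the sum of the two before it, so 1, 3, 4, 7, 11 → 18.
Assists: 4, 5, 8, 13, 20 → 29 (differences are 1, 3, 5, … (increasing by 2 each time)).
Putting it together: 18 points, 29 assists.

18 points, 29 assists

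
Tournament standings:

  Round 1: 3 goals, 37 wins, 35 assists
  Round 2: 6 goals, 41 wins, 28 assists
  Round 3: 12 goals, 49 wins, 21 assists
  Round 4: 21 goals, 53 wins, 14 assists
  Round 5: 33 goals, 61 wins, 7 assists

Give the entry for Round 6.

48 goals, 65 wins, 0 assists

Goals: differences are 3, 6, 9, … (increasing by 3 each time); 3, 6, 12, 21, 33 → 48.
Wins: alternating steps +4, +8, +4, +8, …; 37, 41, 49, 53, 61 → 65.
Assists — −7 each step: 35, 28, 21, 14, 7 → 0.
Combining the parts gives 48 goals, 65 wins, 0 assists.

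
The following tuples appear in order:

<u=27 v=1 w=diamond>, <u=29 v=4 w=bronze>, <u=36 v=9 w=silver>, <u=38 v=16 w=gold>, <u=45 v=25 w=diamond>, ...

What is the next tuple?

For the u, alternating steps +2, +7, +2, +7, …: 27, 29, 36, 38, 45 → 47.
V: perfect squares: 1², 2², 3², …; 1, 4, 9, 16, 25 → 36.
W: repeats diamond → bronze → silver → gold; diamond, bronze, silver, gold, diamond → bronze.
So the next tuple is <u=47 v=36 w=bronze>.

<u=47 v=36 w=bronze>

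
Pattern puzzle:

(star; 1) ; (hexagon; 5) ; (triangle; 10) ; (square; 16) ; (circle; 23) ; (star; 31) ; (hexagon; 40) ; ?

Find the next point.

Shape: repeats star → hexagon → triangle → square → circle; star, hexagon, triangle, square, circle, star, hexagon → triangle.
Second slot: 1, 5, 10, 16, 23, 31, 40 → 50 (differences are 4, 5, 6, … (increasing by 1 each time)).
Combining the parts gives (triangle; 50).

(triangle; 50)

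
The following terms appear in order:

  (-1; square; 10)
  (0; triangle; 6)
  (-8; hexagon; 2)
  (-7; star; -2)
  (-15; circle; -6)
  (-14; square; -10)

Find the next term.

(-22; triangle; -14)

First value: alternating steps +1, −8, +1, −8, …, so -1, 0, -8, -7, -15, -14 → -22.
Shape: square, triangle, hexagon, star, circle, square → triangle (repeats square → triangle → hexagon → star → circle).
For the third value, −4 each step: 10, 6, 2, -2, -6, -10 → -14.
So the next term is (-22; triangle; -14).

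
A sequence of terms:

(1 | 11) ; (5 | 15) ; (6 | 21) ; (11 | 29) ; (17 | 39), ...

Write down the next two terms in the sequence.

(28 | 51), (45 | 65)

First coordinate: 1, 5, 6, 11, 17 → 28 → 45 (each term is the sum of the two before it).
Second coordinate: 11, 15, 21, 29, 39 → 51 → 65 (differences are 4, 6, 8, … (increasing by 2 each time)).
Putting the parts together: (28 | 51) and then (45 | 65).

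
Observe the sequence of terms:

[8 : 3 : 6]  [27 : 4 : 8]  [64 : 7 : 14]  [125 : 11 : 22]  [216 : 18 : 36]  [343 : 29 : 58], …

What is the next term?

First coordinate goes 8, 27, 64, 125, 216, 343 → 512 (perfect cubes: 2³, 3³, 4³, …).
Second coordinate: each term is the sum of the two before it, so 3, 4, 7, 11, 18, 29 → 47.
Third coordinate: 6, 8, 14, 22, 36, 58 → 94 (always 2 × the second coordinate).
Putting it together: [512 : 47 : 94].

[512 : 47 : 94]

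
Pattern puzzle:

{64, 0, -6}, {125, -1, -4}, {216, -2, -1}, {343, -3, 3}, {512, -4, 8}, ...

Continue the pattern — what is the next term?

{729, -5, 14}

First coordinate goes 64, 125, 216, 343, 512 → 729 (perfect cubes: 4³, 5³, 6³, …).
Second coordinate: −1 each step; 0, -1, -2, -3, -4 → -5.
Third coordinate — differences are 2, 3, 4, … (increasing by 1 each time): -6, -4, -1, 3, 8 → 14.
So the next term is {729, -5, 14}.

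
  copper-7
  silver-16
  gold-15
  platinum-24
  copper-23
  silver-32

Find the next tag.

gold-31

Metal: repeats copper → silver → gold → platinum; copper, silver, gold, platinum, copper, silver → gold.
Second component — alternating steps +9, −1, +9, −1, …: 7, 16, 15, 24, 23, 32 → 31.
Combining the parts gives gold-31.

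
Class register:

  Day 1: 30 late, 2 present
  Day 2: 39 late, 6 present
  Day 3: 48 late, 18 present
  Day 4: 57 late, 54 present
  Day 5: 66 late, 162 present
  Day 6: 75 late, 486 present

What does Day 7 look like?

84 late, 1458 present

Late goes 30, 39, 48, 57, 66, 75 → 84 (+9 each step).
Present: ×3 each step; 2, 6, 18, 54, 162, 486 → 1458.
Putting it together: 84 late, 1458 present.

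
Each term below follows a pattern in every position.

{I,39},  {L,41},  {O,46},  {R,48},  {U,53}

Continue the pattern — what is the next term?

Letter goes I, L, O, R, U → X (letters move forward 3 places in the alphabet).
Second value: alternating steps +2, +5, +2, +5, …; 39, 41, 46, 48, 53 → 55.
Combining the parts gives {X,55}.

{X,55}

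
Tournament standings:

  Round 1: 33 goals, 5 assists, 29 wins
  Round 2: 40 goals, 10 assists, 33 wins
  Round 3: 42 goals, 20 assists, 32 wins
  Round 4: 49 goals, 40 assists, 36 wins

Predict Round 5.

51 goals, 80 assists, 35 wins

Goals: alternating steps +7, +2, +7, +2, …, so 33, 40, 42, 49 → 51.
Assists: ×2 each step; 5, 10, 20, 40 → 80.
Wins: alternating steps +4, −1, +4, −1, …, so 29, 33, 32, 36 → 35.
So the next row is 51 goals, 80 assists, 35 wins.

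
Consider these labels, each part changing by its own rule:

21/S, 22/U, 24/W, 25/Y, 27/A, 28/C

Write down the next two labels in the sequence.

30/E then 31/G

For the first component, alternating steps +1, +2, +1, +2, …: 21, 22, 24, 25, 27, 28 → 30 → 31.
Letter: S, U, W, Y, A, C → E → G (letters move forward 2 places in the alphabet, wrapping Z→A).
So the next two labels are 30/E and 31/G.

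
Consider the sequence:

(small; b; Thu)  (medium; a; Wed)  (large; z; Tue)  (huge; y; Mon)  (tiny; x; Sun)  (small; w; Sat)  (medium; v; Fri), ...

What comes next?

(large; u; Thu)

Size goes small, medium, large, huge, tiny, small, medium → large (repeats small → medium → large → huge → tiny).
Letter: letters move back 1 place in the alphabet, wrapping A→Z, so b, a, z, y, x, w, v → u.
Day: runs backward through the weekdays Mon→Sun, so Thu, Wed, Tue, Mon, Sun, Sat, Fri → Thu.
Combining the parts gives (large; u; Thu).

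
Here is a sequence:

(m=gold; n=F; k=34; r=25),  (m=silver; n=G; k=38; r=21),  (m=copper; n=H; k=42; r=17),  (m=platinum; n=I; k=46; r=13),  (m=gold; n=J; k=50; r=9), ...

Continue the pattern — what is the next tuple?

M: gold, silver, copper, platinum, gold → silver (repeats gold → silver → copper → platinum).
N: F, G, H, I, J → K (letters move forward 1 place in the alphabet).
K: 34, 38, 42, 46, 50 → 54 (+4 each step).
R: together with the k always sums to 59; 25, 21, 17, 13, 9 → 5.
So the next tuple is (m=silver; n=K; k=54; r=5).

(m=silver; n=K; k=54; r=5)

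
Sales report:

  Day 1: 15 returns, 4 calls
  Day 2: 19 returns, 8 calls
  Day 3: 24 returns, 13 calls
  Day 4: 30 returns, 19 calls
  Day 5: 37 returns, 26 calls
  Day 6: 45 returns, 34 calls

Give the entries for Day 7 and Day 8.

54 returns, 43 calls; 64 returns, 53 calls

Returns: differences are 4, 5, 6, … (increasing by 1 each time), so 15, 19, 24, 30, 37, 45 → 54 → 64.
Calls — always 11 less than the returns: 4, 8, 13, 19, 26, 34 → 43 → 53.
Putting the parts together: 54 returns, 43 calls and then 64 returns, 53 calls.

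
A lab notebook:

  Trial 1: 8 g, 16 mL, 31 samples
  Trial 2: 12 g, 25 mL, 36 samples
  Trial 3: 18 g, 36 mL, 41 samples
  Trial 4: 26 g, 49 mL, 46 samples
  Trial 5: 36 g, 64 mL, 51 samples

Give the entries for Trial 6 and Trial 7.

48 g, 81 mL, 56 samples; 62 g, 100 mL, 61 samples

G: differences are 4, 6, 8, … (increasing by 2 each time), so 8, 12, 18, 26, 36 → 48 → 62.
ML — perfect squares: 4², 5², 6², …: 16, 25, 36, 49, 64 → 81 → 100.
For the samples, +5 each step: 31, 36, 41, 46, 51 → 56 → 61.
Putting the parts together: 48 g, 81 mL, 56 samples and then 62 g, 100 mL, 61 samples.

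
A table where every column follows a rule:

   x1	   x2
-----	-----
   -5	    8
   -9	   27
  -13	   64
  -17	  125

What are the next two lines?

-21  216; -25  343

Column x1: −4 each step; -5, -9, -13, -17 → -21 → -25.
Column x2: perfect cubes: 2³, 3³, 4³, …, so 8, 27, 64, 125 → 216 → 343.
So the next two lines are -21  216 and -25  343.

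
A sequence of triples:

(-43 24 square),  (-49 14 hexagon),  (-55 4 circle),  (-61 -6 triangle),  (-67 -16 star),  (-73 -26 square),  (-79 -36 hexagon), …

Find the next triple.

For the first entry, −6 each step: -43, -49, -55, -61, -67, -73, -79 → -85.
Second entry: 24, 14, 4, -6, -16, -26, -36 → -46 (−10 each step).
Shape: square, hexagon, circle, triangle, star, square, hexagon → circle (repeats square → hexagon → circle → triangle → star).
Putting it together: (-85 -46 circle).

(-85 -46 circle)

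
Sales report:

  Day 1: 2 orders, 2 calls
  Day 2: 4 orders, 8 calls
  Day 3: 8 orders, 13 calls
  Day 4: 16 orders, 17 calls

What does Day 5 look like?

32 orders, 20 calls

Orders: 2, 4, 8, 16 → 32 (×2 each step).
Calls goes 2, 8, 13, 17 → 20 (differences are 6, 5, 4, … (decreasing by 1 each time)).
So the next line is 32 orders, 20 calls.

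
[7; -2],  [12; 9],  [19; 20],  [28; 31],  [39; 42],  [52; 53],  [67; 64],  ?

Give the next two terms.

First slot: differences are 5, 7, 9, … (increasing by 2 each time); 7, 12, 19, 28, 39, 52, 67 → 84 → 103.
Second slot — +11 each step: -2, 9, 20, 31, 42, 53, 64 → 75 → 86.
So the next two terms are [84; 75] and [103; 86].

[84; 75], [103; 86]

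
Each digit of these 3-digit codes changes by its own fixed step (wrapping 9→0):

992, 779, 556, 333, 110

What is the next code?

First digit: 9, 7, 5, 3, 1 → 9 (−2 each step, mod 10).
Second digit goes 9, 7, 5, 3, 1 → 9 (−2 each step, mod 10).
Third digit goes 2, 9, 6, 3, 0 → 7 (−3 each step, mod 10).
So the next code is 997.

997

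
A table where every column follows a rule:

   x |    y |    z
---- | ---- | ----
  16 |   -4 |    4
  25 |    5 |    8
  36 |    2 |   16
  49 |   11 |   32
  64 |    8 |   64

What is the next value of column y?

Column y: alternating steps +9, −3, +9, −3, …, so -4, 5, 2, 11, 8 → 17.

17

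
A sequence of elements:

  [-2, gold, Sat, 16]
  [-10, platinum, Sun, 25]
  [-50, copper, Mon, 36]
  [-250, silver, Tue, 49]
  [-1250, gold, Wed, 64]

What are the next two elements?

[-6250, platinum, Thu, 81], [-31250, copper, Fri, 100]

First value goes -2, -10, -50, -250, -1250 → -6250 → -31250 (×5 each step).
Metal — repeats gold → platinum → copper → silver: gold, platinum, copper, silver, gold → platinum → copper.
Day — runs through the weekdays Mon→Sun: Sat, Sun, Mon, Tue, Wed → Thu → Fri.
Fourth value: perfect squares: 4², 5², 6², …, so 16, 25, 36, 49, 64 → 81 → 100.
So the next two elements are [-6250, platinum, Thu, 81] and [-31250, copper, Fri, 100].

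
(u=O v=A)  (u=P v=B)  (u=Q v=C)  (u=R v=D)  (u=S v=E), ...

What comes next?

(u=T v=F)

U: letters move forward 1 place in the alphabet; O, P, Q, R, S → T.
V goes A, B, C, D, E → F (letters move forward 1 place in the alphabet).
Putting it together: (u=T v=F).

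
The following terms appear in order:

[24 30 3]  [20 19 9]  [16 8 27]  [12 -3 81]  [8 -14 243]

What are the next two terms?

First component — −4 each step: 24, 20, 16, 12, 8 → 4 → 0.
For the second component, −11 each step: 30, 19, 8, -3, -14 → -25 → -36.
Third component: ×3 each step; 3, 9, 27, 81, 243 → 729 → 2187.
Putting the parts together: [4 -25 729] and then [0 -36 2187].

[4 -25 729], [0 -36 2187]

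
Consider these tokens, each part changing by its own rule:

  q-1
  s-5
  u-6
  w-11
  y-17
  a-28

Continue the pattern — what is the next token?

c-45

Letter: letters move forward 2 places in the alphabet, wrapping Z→A, so q, s, u, w, y, a → c.
Second component goes 1, 5, 6, 11, 17, 28 → 45 (each term is the sum of the two before it).
Combining the parts gives c-45.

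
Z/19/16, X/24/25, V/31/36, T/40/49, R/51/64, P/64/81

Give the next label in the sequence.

Letter: letters move back 2 places in the alphabet; Z, X, V, T, R, P → N.
Second component — differences are 5, 7, 9, … (increasing by 2 each time): 19, 24, 31, 40, 51, 64 → 79.
Third component: perfect squares: 4², 5², 6², …; 16, 25, 36, 49, 64, 81 → 100.
So the next label is N/79/100.

N/79/100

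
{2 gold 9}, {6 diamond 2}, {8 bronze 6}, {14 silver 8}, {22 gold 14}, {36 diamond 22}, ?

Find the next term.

{58 bronze 36}

First component — each term is the sum of the two before it: 2, 6, 8, 14, 22, 36 → 58.
Rank: repeats gold → diamond → bronze → silver, so gold, diamond, bronze, silver, gold, diamond → bronze.
Third component — always the previous value of the first component: 9, 2, 6, 8, 14, 22 → 36.
So the next term is {58 bronze 36}.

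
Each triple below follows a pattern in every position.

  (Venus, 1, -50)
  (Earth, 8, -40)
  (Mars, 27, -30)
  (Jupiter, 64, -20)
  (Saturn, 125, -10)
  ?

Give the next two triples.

Planet — runs through the planets Mercury→Neptune: Venus, Earth, Mars, Jupiter, Saturn → Uranus → Neptune.
Second component: perfect cubes: 1³, 2³, 3³, …, so 1, 8, 27, 64, 125 → 216 → 343.
Third component: +10 each step; -50, -40, -30, -20, -10 → 0 → 10.
Putting the parts together: (Uranus, 216, 0) and then (Neptune, 343, 10).

(Uranus, 216, 0), (Neptune, 343, 10)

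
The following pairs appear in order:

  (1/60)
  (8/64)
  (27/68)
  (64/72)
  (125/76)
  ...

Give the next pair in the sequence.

(216/80)

First value: perfect cubes: 1³, 2³, 3³, …, so 1, 8, 27, 64, 125 → 216.
Second value — +4 each step: 60, 64, 68, 72, 76 → 80.
So the next pair is (216/80).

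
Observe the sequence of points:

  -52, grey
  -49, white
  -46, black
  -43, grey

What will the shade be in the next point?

white

Shade: repeats grey → white → black; grey, white, black, grey → white.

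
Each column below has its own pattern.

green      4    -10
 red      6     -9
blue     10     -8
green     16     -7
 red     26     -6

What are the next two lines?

blue  42  -5; green  68  -4

Colour — repeats green → red → blue: green, red, blue, green, red → blue → green.
Second component: 4, 6, 10, 16, 26 → 42 → 68 (each term is the sum of the two before it).
Third component: +1 each step; -10, -9, -8, -7, -6 → -5 → -4.
So the next two lines are blue  42  -5 and green  68  -4.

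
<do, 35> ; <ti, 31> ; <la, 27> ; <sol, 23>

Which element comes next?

Note: runs backward through the solfège scale do→ti, so do, ti, la, sol → fa.
For the second entry, −4 each step: 35, 31, 27, 23 → 19.
So the next element is <fa, 19>.

<fa, 19>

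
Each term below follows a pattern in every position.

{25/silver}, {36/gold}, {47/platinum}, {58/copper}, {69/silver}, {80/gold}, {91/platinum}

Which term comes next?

{102/copper}

First entry: +11 each step; 25, 36, 47, 58, 69, 80, 91 → 102.
Metal: repeats silver → gold → platinum → copper, so silver, gold, platinum, copper, silver, gold, platinum → copper.
So the next term is {102/copper}.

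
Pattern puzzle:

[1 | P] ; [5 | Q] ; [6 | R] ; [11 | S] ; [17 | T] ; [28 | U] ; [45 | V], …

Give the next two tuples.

[73 | W], [118 | X]

For the first entry, each term is the sum of the two before it: 1, 5, 6, 11, 17, 28, 45 → 73 → 118.
Letter: letters move forward 1 place in the alphabet; P, Q, R, S, T, U, V → W → X.
Putting the parts together: [73 | W] and then [118 | X].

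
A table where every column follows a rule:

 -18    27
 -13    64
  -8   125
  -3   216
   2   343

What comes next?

For the first component, +5 each step: -18, -13, -8, -3, 2 → 7.
Second component: 27, 64, 125, 216, 343 → 512 (perfect cubes: 3³, 4³, 5³, …).
Combining the parts gives 7  512.

7  512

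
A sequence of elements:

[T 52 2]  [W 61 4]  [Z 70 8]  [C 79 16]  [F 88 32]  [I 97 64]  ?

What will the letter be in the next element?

Letter: T, W, Z, C, F, I → L (letters move forward 3 places in the alphabet, wrapping Z→A).

L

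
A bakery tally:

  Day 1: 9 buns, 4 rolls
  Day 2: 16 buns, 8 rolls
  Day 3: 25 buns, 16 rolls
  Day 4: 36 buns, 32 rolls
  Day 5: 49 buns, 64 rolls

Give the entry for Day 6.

64 buns, 128 rolls

Buns: perfect squares: 3², 4², 5², …, so 9, 16, 25, 36, 49 → 64.
For the rolls, ×2 each step: 4, 8, 16, 32, 64 → 128.
Combining the parts gives 64 buns, 128 rolls.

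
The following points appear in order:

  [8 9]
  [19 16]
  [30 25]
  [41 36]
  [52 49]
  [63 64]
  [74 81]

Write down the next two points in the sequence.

First component — +11 each step: 8, 19, 30, 41, 52, 63, 74 → 85 → 96.
Second component — perfect squares: 3², 4², 5², …: 9, 16, 25, 36, 49, 64, 81 → 100 → 121.
So the next two points are [85 100] and [96 121].

[85 100], [96 121]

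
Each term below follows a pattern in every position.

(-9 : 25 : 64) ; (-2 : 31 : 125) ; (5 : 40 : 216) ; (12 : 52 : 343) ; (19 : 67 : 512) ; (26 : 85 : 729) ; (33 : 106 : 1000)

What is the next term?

For the first value, +7 each step: -9, -2, 5, 12, 19, 26, 33 → 40.
Second value: differences are 6, 9, 12, … (increasing by 3 each time); 25, 31, 40, 52, 67, 85, 106 → 130.
Third value: perfect cubes: 4³, 5³, 6³, …; 64, 125, 216, 343, 512, 729, 1000 → 1331.
Combining the parts gives (40 : 130 : 1331).

(40 : 130 : 1331)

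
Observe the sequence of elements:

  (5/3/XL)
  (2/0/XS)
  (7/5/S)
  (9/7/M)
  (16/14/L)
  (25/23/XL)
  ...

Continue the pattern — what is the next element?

(41/39/XS)

First component — each term is the sum of the two before it: 5, 2, 7, 9, 16, 25 → 41.
For the second component, always 2 less than the first component: 3, 0, 5, 7, 14, 23 → 39.
For the size, repeats XL → XS → S → M → L: XL, XS, S, M, L, XL → XS.
Putting it together: (41/39/XS).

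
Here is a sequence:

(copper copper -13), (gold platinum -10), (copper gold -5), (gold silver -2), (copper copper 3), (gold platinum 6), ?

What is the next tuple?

First metal goes copper, gold, copper, gold, copper, gold → copper (alternates copper ↔ gold).
Second metal — repeats copper → platinum → gold → silver: copper, platinum, gold, silver, copper, platinum → gold.
Third slot — alternating steps +3, +5, +3, +5, …: -13, -10, -5, -2, 3, 6 → 11.
So the next tuple is (copper gold 11).

(copper gold 11)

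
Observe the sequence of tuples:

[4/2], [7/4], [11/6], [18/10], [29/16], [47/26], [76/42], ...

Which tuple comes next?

For the first part, each term is the sum of the two before it: 4, 7, 11, 18, 29, 47, 76 → 123.
Second part: 2, 4, 6, 10, 16, 26, 42 → 68 (each term is the sum of the two before it).
Putting it together: [123/68].

[123/68]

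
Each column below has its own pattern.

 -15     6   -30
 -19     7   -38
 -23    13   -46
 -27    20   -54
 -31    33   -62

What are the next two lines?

First component — −4 each step: -15, -19, -23, -27, -31 → -35 → -39.
Second component: 6, 7, 13, 20, 33 → 53 → 86 (each term is the sum of the two before it).
Third component: always 2 × the first component; -30, -38, -46, -54, -62 → -70 → -78.
So the next two lines are -35  53  -70 and -39  86  -78.

-35  53  -70; -39  86  -78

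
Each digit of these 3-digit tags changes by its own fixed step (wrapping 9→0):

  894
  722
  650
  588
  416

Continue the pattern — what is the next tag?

First digit: 8, 7, 6, 5, 4 → 3 (−1 each step, mod 10).
Second digit goes 9, 2, 5, 8, 1 → 4 (+3 each step, mod 10).
For the third digit, −2 each step, mod 10: 4, 2, 0, 8, 6 → 4.
Putting it together: 344.

344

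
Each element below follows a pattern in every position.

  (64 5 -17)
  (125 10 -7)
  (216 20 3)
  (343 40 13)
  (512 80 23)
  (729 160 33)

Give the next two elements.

First part: 64, 125, 216, 343, 512, 729 → 1000 → 1331 (perfect cubes: 4³, 5³, 6³, …).
Second part: ×2 each step; 5, 10, 20, 40, 80, 160 → 320 → 640.
Third part: +10 each step; -17, -7, 3, 13, 23, 33 → 43 → 53.
Putting the parts together: (1000 320 43) and then (1331 640 53).

(1000 320 43), (1331 640 53)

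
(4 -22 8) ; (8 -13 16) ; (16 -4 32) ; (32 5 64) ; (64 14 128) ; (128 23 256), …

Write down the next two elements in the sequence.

(256 32 512), (512 41 1024)

First slot — ×2 each step: 4, 8, 16, 32, 64, 128 → 256 → 512.
Second slot goes -22, -13, -4, 5, 14, 23 → 32 → 41 (+9 each step).
Third slot — always 2 × the first slot: 8, 16, 32, 64, 128, 256 → 512 → 1024.
So the next two elements are (256 32 512) and (512 41 1024).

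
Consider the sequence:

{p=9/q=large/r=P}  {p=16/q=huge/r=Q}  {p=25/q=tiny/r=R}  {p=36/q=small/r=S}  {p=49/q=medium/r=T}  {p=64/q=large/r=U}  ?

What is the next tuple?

{p=81/q=huge/r=V}

P goes 9, 16, 25, 36, 49, 64 → 81 (perfect squares: 3², 4², 5², …).
For the q, repeats large → huge → tiny → small → medium: large, huge, tiny, small, medium, large → huge.
R: letters move forward 1 place in the alphabet, so P, Q, R, S, T, U → V.
Combining the parts gives {p=81/q=huge/r=V}.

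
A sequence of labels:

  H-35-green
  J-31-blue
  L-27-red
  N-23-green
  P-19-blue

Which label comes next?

Letter: letters move forward 2 places in the alphabet, so H, J, L, N, P → R.
Second component: −4 each step, so 35, 31, 27, 23, 19 → 15.
Colour: green, blue, red, green, blue → red (repeats green → blue → red).
Putting it together: R-15-red.

R-15-red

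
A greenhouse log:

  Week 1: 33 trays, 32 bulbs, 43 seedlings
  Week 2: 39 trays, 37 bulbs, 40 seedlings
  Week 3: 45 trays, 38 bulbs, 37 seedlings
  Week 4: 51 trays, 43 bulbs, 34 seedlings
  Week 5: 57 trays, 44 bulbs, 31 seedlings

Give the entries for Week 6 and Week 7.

Trays: 33, 39, 45, 51, 57 → 63 → 69 (+6 each step).
Bulbs: 32, 37, 38, 43, 44 → 49 → 50 (alternating steps +5, +1, +5, +1, …).
Seedlings: −3 each step; 43, 40, 37, 34, 31 → 28 → 25.
So the next two records are 63 trays, 49 bulbs, 28 seedlings and 69 trays, 50 bulbs, 25 seedlings.

63 trays, 49 bulbs, 28 seedlings; 69 trays, 50 bulbs, 25 seedlings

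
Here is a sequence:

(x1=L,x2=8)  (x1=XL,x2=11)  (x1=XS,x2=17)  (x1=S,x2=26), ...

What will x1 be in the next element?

M

X1 goes L, XL, XS, S → M (runs through clothing sizes XS→XL).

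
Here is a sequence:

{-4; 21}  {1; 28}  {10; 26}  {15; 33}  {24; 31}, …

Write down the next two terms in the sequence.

First coordinate — alternating steps +5, +9, +5, +9, …: -4, 1, 10, 15, 24 → 29 → 38.
Second coordinate goes 21, 28, 26, 33, 31 → 38 → 36 (alternating steps +7, −2, +7, −2, …).
Putting the parts together: {29; 38} and then {38; 36}.

{29; 38}, {38; 36}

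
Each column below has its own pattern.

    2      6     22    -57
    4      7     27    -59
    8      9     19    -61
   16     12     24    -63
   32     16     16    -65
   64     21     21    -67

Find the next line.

128  27  13  -69

First component goes 2, 4, 8, 16, 32, 64 → 128 (×2 each step).
Second component — differences are 1, 2, 3, … (increasing by 1 each time): 6, 7, 9, 12, 16, 21 → 27.
For the third component, alternating steps +5, −8, +5, −8, …: 22, 27, 19, 24, 16, 21 → 13.
Fourth component: −2 each step; -57, -59, -61, -63, -65, -67 → -69.
Combining the parts gives 128  27  13  -69.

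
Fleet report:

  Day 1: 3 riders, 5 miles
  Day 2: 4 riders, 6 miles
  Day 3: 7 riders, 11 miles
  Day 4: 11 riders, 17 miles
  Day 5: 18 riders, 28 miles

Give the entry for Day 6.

29 riders, 45 miles

Riders: each term is the sum of the two before it; 3, 4, 7, 11, 18 → 29.
Miles: each term is the sum of the two before it; 5, 6, 11, 17, 28 → 45.
So the next record is 29 riders, 45 miles.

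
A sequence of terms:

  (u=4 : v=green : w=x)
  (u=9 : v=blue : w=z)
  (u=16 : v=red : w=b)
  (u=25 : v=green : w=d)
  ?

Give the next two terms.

U — perfect squares: 2², 3², 4², …: 4, 9, 16, 25 → 36 → 49.
For the v, repeats green → blue → red: green, blue, red, green → blue → red.
For the w, letters move forward 2 places in the alphabet, wrapping Z→A: x, z, b, d → f → h.
So the next two terms are (u=36 : v=blue : w=f) and (u=49 : v=red : w=h).

(u=36 : v=blue : w=f), (u=49 : v=red : w=h)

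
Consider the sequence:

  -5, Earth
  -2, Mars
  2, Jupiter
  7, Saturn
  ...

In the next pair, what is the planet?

Uranus

Planet: Earth, Mars, Jupiter, Saturn → Uranus (runs through the planets Mercury→Neptune).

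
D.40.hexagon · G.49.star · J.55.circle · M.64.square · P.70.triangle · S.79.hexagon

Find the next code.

Letter: D, G, J, M, P, S → V (letters move forward 3 places in the alphabet).
Second component: alternating steps +9, +6, +9, +6, …, so 40, 49, 55, 64, 70, 79 → 85.
For the shape, repeats hexagon → star → circle → square → triangle: hexagon, star, circle, square, triangle, hexagon → star.
Combining the parts gives V.85.star.

V.85.star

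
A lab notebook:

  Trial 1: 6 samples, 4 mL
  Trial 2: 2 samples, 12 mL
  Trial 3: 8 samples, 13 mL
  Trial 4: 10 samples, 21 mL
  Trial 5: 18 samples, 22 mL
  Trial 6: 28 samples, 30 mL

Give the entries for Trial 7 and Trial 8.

Samples — each term is the sum of the two before it: 6, 2, 8, 10, 18, 28 → 46 → 74.
ML — alternating steps +8, +1, +8, +1, …: 4, 12, 13, 21, 22, 30 → 31 → 39.
Putting the parts together: 46 samples, 31 mL and then 74 samples, 39 mL.

46 samples, 31 mL; 74 samples, 39 mL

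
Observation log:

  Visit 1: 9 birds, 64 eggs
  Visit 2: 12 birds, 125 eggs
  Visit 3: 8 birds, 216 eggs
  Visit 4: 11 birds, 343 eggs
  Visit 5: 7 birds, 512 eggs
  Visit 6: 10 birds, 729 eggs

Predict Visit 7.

6 birds, 1000 eggs

Birds: 9, 12, 8, 11, 7, 10 → 6 (alternating steps +3, −4, +3, −4, …).
Eggs: perfect cubes: 4³, 5³, 6³, …; 64, 125, 216, 343, 512, 729 → 1000.
Combining the parts gives 6 birds, 1000 eggs.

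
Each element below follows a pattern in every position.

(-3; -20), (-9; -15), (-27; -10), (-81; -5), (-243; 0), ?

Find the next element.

(-729; 5)

First part — ×3 each step: -3, -9, -27, -81, -243 → -729.
Second part: +5 each step; -20, -15, -10, -5, 0 → 5.
Putting it together: (-729; 5).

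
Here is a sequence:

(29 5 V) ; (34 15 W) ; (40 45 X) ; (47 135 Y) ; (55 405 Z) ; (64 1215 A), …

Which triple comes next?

(74 3645 B)

First coordinate: differences are 5, 6, 7, … (increasing by 1 each time), so 29, 34, 40, 47, 55, 64 → 74.
Second coordinate goes 5, 15, 45, 135, 405, 1215 → 3645 (×3 each step).
Letter: V, W, X, Y, Z, A → B (letters move forward 1 place in the alphabet, wrapping Z→A).
Putting it together: (74 3645 B).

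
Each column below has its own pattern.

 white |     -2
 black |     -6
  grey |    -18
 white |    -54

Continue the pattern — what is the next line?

Shade: white, black, grey, white → black (repeats white → black → grey).
Second component: ×3 each step; -2, -6, -18, -54 → -162.
Combining the parts gives black  -162.

black  -162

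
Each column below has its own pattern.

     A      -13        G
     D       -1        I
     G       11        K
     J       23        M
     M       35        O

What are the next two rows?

First letter goes A, D, G, J, M → P → S (letters move forward 3 places in the alphabet).
Second component: +12 each step; -13, -1, 11, 23, 35 → 47 → 59.
Second letter: letters move forward 2 places in the alphabet; G, I, K, M, O → Q → S.
So the next two rows are P  47  Q and S  59  S.

P  47  Q; S  59  S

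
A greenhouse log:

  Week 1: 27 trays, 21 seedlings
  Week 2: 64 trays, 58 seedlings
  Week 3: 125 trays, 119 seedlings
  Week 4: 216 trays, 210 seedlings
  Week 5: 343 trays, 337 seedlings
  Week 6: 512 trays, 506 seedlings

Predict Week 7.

729 trays, 723 seedlings

Trays — perfect cubes: 3³, 4³, 5³, …: 27, 64, 125, 216, 343, 512 → 729.
Seedlings goes 21, 58, 119, 210, 337, 506 → 723 (always 6 less than the trays).
Combining the parts gives 729 trays, 723 seedlings.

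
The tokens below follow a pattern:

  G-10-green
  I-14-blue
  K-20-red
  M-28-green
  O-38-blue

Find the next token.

Q-50-red

Letter: letters move forward 2 places in the alphabet, so G, I, K, M, O → Q.
Second component — differences are 4, 6, 8, … (increasing by 2 each time): 10, 14, 20, 28, 38 → 50.
For the colour, repeats green → blue → red: green, blue, red, green, blue → red.
Putting it together: Q-50-red.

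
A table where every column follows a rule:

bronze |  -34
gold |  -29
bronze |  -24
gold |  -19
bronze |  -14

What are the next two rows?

Rank — alternates bronze ↔ gold: bronze, gold, bronze, gold, bronze → gold → bronze.
Second component: -34, -29, -24, -19, -14 → -9 → -4 (+5 each step).
Putting the parts together: gold  -9 and then bronze  -4.

gold  -9; bronze  -4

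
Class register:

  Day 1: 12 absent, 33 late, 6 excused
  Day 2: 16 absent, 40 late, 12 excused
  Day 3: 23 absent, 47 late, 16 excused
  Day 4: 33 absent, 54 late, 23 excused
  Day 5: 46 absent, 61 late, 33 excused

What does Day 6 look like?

Absent: differences are 4, 7, 10, … (increasing by 3 each time); 12, 16, 23, 33, 46 → 62.
For the late, +7 each step: 33, 40, 47, 54, 61 → 68.
Excused: always the previous value of the absent, so 6, 12, 16, 23, 33 → 46.
Putting it together: 62 absent, 68 late, 46 excused.

62 absent, 68 late, 46 excused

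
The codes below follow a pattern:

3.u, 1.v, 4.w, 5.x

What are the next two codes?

First component: each term is the sum of the two before it, so 3, 1, 4, 5 → 9 → 14.
Letter — letters move forward 1 place in the alphabet: u, v, w, x → y → z.
So the next two codes are 9.y and 14.z.

9.y then 14.z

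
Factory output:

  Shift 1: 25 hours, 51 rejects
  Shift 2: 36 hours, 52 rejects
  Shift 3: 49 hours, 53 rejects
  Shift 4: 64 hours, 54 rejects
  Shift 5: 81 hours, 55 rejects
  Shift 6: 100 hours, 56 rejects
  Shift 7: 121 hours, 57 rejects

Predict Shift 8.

Hours: 25, 36, 49, 64, 81, 100, 121 → 144 (perfect squares: 5², 6², 7², …).
Rejects: +1 each step, so 51, 52, 53, 54, 55, 56, 57 → 58.
Putting it together: 144 hours, 58 rejects.

144 hours, 58 rejects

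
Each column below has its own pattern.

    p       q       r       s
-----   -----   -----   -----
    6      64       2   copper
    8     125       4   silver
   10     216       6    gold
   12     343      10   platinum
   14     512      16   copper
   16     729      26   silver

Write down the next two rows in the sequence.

Column p: +2 each step, so 6, 8, 10, 12, 14, 16 → 18 → 20.
Column q — perfect cubes: 4³, 5³, 6³, …: 64, 125, 216, 343, 512, 729 → 1000 → 1331.
Column r goes 2, 4, 6, 10, 16, 26 → 42 → 68 (each term is the sum of the two before it).
Column s goes copper, silver, gold, platinum, copper, silver → gold → platinum (repeats copper → silver → gold → platinum).
So the next two rows are 18  1000  42  gold and 20  1331  68  platinum.

18  1000  42  gold; 20  1331  68  platinum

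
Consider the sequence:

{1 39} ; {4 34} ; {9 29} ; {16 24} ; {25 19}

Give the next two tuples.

First part — perfect squares: 1², 2², 3², …: 1, 4, 9, 16, 25 → 36 → 49.
For the second part, −5 each step: 39, 34, 29, 24, 19 → 14 → 9.
So the next two tuples are {36 14} and {49 9}.

{36 14}, {49 9}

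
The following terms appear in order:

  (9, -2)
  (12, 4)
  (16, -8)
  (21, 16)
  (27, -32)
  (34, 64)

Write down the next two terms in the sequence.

For the first component, differences are 3, 4, 5, … (increasing by 1 each time): 9, 12, 16, 21, 27, 34 → 42 → 51.
Second component goes -2, 4, -8, 16, -32, 64 → -128 → 256 (×(-2) each step).
Putting the parts together: (42, -128) and then (51, 256).

(42, -128), (51, 256)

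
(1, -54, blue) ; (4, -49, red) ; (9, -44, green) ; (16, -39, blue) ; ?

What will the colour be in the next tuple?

Colour: blue, red, green, blue → red (repeats blue → red → green).

red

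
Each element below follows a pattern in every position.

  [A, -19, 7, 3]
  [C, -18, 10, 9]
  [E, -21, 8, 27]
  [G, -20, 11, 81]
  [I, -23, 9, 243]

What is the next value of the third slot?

For the third slot, alternating steps +3, −2, +3, −2, …: 7, 10, 8, 11, 9 → 12.

12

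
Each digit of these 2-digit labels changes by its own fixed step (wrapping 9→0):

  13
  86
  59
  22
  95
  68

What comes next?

First digit: 1, 8, 5, 2, 9, 6 → 3 (−3 each step, mod 10).
Second digit: +3 each step, mod 10, so 3, 6, 9, 2, 5, 8 → 1.
Combining the parts gives 31.

31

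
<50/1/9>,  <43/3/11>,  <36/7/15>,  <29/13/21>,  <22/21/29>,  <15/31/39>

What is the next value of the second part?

Second part — differences are 2, 4, 6, … (increasing by 2 each time): 1, 3, 7, 13, 21, 31 → 43.

43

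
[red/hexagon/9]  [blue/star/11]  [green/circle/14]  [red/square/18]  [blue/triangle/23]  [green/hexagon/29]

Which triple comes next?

[red/star/36]

For the colour, repeats red → blue → green: red, blue, green, red, blue, green → red.
Shape: repeats hexagon → star → circle → square → triangle; hexagon, star, circle, square, triangle, hexagon → star.
Third coordinate — differences are 2, 3, 4, … (increasing by 1 each time): 9, 11, 14, 18, 23, 29 → 36.
Putting it together: [red/star/36].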